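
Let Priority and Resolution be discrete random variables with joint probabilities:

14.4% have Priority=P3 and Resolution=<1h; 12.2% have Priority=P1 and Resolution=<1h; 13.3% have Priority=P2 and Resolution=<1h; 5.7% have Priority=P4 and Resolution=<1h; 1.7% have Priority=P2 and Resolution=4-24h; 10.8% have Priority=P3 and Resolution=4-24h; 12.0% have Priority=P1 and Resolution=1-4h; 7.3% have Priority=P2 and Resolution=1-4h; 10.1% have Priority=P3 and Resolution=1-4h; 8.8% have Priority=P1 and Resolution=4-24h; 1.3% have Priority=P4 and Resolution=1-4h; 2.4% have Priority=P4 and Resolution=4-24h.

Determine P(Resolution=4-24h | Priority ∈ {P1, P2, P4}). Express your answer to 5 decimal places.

P(Priority=P1) = 0.122 + 0.120 + 0.088 = 0.330.
P(Priority=P2) = 0.133 + 0.073 + 0.017 = 0.223.
P(Priority=P4) = 0.057 + 0.013 + 0.024 = 0.094.
P(Priority ∈ {P1, P2, P4}) = 0.330 + 0.223 + 0.094 = 0.647; P(Resolution=4-24h, Priority ∈ {P1, P2, P4}) = 0.088 + 0.017 + 0.024 = 0.129.
P(Resolution=4-24h | Priority ∈ {P1, P2, P4}) = 0.129/0.647 = 0.19938.

0.19938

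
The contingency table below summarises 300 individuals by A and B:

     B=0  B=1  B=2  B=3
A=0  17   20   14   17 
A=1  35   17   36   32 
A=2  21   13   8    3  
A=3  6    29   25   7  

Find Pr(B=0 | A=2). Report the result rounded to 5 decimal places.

0.46667

Total with A=2: 21 + 13 + 8 + 3 = 45.
P(B=0 | A=2) = 21/45 = 0.46667.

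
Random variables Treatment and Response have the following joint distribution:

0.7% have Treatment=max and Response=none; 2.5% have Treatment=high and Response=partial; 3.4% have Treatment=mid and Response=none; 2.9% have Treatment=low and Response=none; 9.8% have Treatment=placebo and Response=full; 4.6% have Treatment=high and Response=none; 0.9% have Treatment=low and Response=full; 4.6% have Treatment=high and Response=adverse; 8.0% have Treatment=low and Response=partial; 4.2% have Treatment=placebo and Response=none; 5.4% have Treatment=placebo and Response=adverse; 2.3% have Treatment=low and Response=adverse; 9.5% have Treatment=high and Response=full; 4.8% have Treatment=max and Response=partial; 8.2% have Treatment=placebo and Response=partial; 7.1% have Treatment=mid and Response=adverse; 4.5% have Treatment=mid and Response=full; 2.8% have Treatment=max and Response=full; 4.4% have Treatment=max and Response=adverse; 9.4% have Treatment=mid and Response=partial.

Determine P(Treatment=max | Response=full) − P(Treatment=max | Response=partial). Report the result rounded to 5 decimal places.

-0.04408

P(Response=full) = 0.098 + 0.009 + 0.045 + 0.095 + 0.028 = 0.275; P(Treatment=max | Response=full) = 0.028/0.275 = 0.101818.
P(Response=partial) = 0.082 + 0.080 + 0.094 + 0.025 + 0.048 = 0.329; P(Treatment=max | Response=partial) = 0.048/0.329 = 0.145897.
Difference = -0.04408.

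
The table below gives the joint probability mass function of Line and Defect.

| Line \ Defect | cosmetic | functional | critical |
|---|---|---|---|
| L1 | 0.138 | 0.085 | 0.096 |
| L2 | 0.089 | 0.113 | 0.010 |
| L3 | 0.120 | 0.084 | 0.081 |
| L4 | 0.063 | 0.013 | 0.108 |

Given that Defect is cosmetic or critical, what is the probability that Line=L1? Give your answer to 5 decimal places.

0.33191

P(Defect=cosmetic) = 0.138 + 0.089 + 0.120 + 0.063 = 0.410.
P(Defect=critical) = 0.096 + 0.010 + 0.081 + 0.108 = 0.295.
P(Defect ∈ {cosmetic, critical}) = 0.410 + 0.295 = 0.705; P(Line=L1, Defect ∈ {cosmetic, critical}) = 0.138 + 0.096 = 0.234.
P(Line=L1 | Defect ∈ {cosmetic, critical}) = 0.234/0.705 = 0.33191.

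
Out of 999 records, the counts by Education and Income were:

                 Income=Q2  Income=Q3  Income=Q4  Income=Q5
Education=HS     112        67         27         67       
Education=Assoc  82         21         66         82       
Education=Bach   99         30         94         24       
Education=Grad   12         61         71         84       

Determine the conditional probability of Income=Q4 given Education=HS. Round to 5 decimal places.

Total with Education=HS: 112 + 67 + 27 + 67 = 273.
P(Income=Q4 | Education=HS) = 27/273 = 0.09890.

0.09890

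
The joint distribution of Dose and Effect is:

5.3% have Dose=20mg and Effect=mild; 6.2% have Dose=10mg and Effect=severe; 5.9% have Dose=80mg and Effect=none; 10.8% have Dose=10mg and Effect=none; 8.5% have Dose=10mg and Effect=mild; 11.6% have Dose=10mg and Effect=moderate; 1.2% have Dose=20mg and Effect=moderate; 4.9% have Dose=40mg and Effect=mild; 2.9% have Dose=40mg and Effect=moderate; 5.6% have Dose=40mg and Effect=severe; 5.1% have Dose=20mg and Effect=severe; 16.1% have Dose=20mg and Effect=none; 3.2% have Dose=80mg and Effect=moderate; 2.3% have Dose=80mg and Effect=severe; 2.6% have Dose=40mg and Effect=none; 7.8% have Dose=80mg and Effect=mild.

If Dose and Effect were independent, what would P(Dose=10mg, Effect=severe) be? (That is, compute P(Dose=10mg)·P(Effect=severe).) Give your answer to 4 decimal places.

0.0712

P(Dose=10mg) = 0.108 + 0.085 + 0.116 + 0.062 = 0.371.
P(Effect=severe) = 0.062 + 0.051 + 0.056 + 0.023 = 0.192.
Product: 0.371 × 0.192 = 0.0712.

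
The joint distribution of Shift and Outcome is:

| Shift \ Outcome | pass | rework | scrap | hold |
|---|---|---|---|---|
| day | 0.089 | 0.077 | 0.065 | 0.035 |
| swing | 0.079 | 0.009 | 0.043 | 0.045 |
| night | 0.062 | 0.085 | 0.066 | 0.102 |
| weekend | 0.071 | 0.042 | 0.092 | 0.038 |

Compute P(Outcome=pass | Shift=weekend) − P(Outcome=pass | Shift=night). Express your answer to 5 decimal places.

P(Shift=weekend) = 0.071 + 0.042 + 0.092 + 0.038 = 0.243; P(Outcome=pass | Shift=weekend) = 0.071/0.243 = 0.292181.
P(Shift=night) = 0.062 + 0.085 + 0.066 + 0.102 = 0.315; P(Outcome=pass | Shift=night) = 0.062/0.315 = 0.196825.
Difference = 0.09536.

0.09536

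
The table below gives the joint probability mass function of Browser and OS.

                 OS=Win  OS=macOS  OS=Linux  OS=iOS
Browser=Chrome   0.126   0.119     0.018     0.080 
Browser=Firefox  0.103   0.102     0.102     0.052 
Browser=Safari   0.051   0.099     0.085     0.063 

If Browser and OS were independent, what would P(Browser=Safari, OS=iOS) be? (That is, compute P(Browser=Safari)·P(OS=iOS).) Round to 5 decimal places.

0.05811

P(Browser=Safari) = 0.051 + 0.099 + 0.085 + 0.063 = 0.298.
P(OS=iOS) = 0.080 + 0.052 + 0.063 = 0.195.
Product: 0.298 × 0.195 = 0.05811.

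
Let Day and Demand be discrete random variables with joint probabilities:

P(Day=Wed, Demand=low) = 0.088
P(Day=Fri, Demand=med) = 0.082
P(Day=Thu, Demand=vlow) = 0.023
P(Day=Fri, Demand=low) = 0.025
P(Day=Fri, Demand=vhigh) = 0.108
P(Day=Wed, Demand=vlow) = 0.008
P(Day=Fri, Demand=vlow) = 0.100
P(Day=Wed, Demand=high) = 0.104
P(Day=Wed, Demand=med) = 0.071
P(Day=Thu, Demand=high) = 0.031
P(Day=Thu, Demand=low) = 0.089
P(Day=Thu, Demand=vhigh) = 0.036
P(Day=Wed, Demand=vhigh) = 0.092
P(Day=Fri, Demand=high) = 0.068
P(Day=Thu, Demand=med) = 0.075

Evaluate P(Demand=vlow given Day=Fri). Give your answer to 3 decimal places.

0.261

P(Day=Fri) = 0.100 + 0.025 + 0.082 + 0.068 + 0.108 = 0.383.
P(Demand=vlow | Day=Fri) = 0.100/0.383 = 0.261.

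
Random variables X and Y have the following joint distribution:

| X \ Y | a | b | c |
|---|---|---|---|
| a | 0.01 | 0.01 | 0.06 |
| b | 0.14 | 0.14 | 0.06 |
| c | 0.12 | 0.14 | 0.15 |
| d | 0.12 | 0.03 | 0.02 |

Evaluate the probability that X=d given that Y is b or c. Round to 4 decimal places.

P(Y=b) = 0.01 + 0.14 + 0.14 + 0.03 = 0.32.
P(Y=c) = 0.06 + 0.06 + 0.15 + 0.02 = 0.29.
P(Y ∈ {b, c}) = 0.32 + 0.29 = 0.61; P(X=d, Y ∈ {b, c}) = 0.03 + 0.02 = 0.05.
P(X=d | Y ∈ {b, c}) = 0.05/0.61 = 0.0820.

0.0820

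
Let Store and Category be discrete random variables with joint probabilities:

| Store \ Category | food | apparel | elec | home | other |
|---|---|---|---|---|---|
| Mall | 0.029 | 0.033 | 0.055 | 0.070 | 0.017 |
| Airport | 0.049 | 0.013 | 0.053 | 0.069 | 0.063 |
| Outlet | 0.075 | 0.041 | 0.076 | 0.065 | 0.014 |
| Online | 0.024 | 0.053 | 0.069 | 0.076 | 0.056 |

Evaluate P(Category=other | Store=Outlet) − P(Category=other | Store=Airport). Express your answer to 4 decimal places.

P(Store=Outlet) = 0.075 + 0.041 + 0.076 + 0.065 + 0.014 = 0.271; P(Category=other | Store=Outlet) = 0.014/0.271 = 0.05166.
P(Store=Airport) = 0.049 + 0.013 + 0.053 + 0.069 + 0.063 = 0.247; P(Category=other | Store=Airport) = 0.063/0.247 = 0.25506.
Difference = -0.2034.

-0.2034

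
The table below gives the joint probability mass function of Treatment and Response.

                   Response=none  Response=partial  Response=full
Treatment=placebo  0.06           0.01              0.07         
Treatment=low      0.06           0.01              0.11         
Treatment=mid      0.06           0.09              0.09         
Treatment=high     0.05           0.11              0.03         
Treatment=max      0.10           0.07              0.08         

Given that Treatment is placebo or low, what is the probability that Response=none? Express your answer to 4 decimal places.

0.3750

P(Treatment=placebo) = 0.06 + 0.01 + 0.07 = 0.14.
P(Treatment=low) = 0.06 + 0.01 + 0.11 = 0.18.
P(Treatment ∈ {placebo, low}) = 0.14 + 0.18 = 0.32; P(Response=none, Treatment ∈ {placebo, low}) = 0.06 + 0.06 = 0.12.
P(Response=none | Treatment ∈ {placebo, low}) = 0.12/0.32 = 0.3750.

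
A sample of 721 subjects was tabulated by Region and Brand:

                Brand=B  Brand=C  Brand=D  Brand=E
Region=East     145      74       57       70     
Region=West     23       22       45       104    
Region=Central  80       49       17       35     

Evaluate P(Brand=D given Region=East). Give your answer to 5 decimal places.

Total with Region=East: 145 + 74 + 57 + 70 = 346.
P(Brand=D | Region=East) = 57/346 = 0.16474.

0.16474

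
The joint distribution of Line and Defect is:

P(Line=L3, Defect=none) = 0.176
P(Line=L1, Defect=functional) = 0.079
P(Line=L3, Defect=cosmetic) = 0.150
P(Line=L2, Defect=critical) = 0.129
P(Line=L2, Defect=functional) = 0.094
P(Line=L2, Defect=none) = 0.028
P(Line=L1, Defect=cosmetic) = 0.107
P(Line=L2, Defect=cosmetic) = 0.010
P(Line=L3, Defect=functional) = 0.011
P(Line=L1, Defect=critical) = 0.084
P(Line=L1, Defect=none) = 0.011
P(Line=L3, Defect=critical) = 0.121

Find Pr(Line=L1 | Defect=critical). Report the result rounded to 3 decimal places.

0.251

P(Defect=critical) = 0.084 + 0.129 + 0.121 = 0.334.
P(Line=L1 | Defect=critical) = 0.084/0.334 = 0.251.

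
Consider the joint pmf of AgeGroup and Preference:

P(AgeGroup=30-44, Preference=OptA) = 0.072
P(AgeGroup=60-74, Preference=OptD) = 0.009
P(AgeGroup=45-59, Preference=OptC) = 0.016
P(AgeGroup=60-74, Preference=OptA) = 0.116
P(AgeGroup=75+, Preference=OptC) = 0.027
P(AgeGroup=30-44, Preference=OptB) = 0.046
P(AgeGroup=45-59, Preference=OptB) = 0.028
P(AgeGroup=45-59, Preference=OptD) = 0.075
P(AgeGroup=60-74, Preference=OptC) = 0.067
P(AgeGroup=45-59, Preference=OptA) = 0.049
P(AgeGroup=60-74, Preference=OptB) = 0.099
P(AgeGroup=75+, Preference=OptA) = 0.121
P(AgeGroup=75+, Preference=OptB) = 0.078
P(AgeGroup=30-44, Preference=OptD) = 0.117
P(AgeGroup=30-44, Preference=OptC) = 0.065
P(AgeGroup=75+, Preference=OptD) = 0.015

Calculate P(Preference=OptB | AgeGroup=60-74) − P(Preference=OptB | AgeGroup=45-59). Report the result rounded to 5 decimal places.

P(AgeGroup=60-74) = 0.116 + 0.099 + 0.067 + 0.009 = 0.291; P(Preference=OptB | AgeGroup=60-74) = 0.099/0.291 = 0.340206.
P(AgeGroup=45-59) = 0.049 + 0.028 + 0.016 + 0.075 = 0.168; P(Preference=OptB | AgeGroup=45-59) = 0.028/0.168 = 0.166667.
Difference = 0.17354.

0.17354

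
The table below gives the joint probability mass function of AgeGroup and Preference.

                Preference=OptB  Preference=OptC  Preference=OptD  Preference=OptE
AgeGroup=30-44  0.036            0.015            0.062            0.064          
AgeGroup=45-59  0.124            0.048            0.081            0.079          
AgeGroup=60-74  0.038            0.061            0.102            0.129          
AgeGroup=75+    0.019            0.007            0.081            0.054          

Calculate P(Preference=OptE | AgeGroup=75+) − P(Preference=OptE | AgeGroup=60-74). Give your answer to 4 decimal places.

P(AgeGroup=75+) = 0.019 + 0.007 + 0.081 + 0.054 = 0.161; P(Preference=OptE | AgeGroup=75+) = 0.054/0.161 = 0.33540.
P(AgeGroup=60-74) = 0.038 + 0.061 + 0.102 + 0.129 = 0.330; P(Preference=OptE | AgeGroup=60-74) = 0.129/0.330 = 0.39091.
Difference = -0.0555.

-0.0555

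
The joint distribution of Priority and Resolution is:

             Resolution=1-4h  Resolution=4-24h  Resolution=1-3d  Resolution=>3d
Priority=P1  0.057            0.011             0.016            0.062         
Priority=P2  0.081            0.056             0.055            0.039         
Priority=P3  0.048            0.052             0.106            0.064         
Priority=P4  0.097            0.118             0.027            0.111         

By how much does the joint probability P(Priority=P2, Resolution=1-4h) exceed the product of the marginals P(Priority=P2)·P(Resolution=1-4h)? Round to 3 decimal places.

0.016

P(Priority=P2) = 0.081 + 0.056 + 0.055 + 0.039 = 0.231.
P(Resolution=1-4h) = 0.057 + 0.081 + 0.048 + 0.097 = 0.283.
P(Priority=P2, Resolution=1-4h) − P(Priority=P2)P(Resolution=1-4h) = 0.081 − 0.231×0.283 = 0.016.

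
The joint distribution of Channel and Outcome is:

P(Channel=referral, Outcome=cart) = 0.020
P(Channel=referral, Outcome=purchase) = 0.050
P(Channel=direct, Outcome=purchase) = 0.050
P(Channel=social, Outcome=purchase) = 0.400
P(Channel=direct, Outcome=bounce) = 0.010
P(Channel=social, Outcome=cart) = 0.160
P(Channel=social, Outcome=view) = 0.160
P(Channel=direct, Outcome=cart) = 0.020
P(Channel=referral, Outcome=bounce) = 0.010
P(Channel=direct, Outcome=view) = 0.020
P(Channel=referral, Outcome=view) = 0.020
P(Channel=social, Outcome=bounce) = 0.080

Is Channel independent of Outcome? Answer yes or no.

yes

Every cell satisfies P(Channel,Outcome) = P(Channel)·P(Outcome). For instance P(Channel=social) = 0.800, P(Outcome=purchase) = 0.500, and 0.800×0.500 = 0.400 matches the joint entry. So Channel and Outcome are independent.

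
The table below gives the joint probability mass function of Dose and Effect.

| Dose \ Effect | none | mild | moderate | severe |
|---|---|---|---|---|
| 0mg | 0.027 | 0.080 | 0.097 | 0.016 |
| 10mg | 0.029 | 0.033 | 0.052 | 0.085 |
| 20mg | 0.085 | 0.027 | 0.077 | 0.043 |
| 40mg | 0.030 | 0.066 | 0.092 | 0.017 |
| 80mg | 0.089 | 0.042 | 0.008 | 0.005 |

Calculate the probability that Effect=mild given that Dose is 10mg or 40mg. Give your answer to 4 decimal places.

0.2450

P(Dose=10mg) = 0.029 + 0.033 + 0.052 + 0.085 = 0.199.
P(Dose=40mg) = 0.030 + 0.066 + 0.092 + 0.017 = 0.205.
P(Dose ∈ {10mg, 40mg}) = 0.199 + 0.205 = 0.404; P(Effect=mild, Dose ∈ {10mg, 40mg}) = 0.033 + 0.066 = 0.099.
P(Effect=mild | Dose ∈ {10mg, 40mg}) = 0.099/0.404 = 0.2450.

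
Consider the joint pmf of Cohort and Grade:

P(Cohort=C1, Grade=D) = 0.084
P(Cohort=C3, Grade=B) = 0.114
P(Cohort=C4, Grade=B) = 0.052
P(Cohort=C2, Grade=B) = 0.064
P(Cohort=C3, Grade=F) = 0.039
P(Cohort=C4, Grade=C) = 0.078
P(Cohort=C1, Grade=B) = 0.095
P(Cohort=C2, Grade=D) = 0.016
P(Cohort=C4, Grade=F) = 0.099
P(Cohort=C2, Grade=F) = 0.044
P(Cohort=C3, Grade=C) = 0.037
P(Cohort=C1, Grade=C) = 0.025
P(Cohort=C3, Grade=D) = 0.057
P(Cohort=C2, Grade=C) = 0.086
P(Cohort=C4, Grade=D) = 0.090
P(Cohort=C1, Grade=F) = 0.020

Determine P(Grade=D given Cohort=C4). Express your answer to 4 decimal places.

0.2821

P(Cohort=C4) = 0.052 + 0.078 + 0.090 + 0.099 = 0.319.
P(Grade=D | Cohort=C4) = 0.090/0.319 = 0.2821.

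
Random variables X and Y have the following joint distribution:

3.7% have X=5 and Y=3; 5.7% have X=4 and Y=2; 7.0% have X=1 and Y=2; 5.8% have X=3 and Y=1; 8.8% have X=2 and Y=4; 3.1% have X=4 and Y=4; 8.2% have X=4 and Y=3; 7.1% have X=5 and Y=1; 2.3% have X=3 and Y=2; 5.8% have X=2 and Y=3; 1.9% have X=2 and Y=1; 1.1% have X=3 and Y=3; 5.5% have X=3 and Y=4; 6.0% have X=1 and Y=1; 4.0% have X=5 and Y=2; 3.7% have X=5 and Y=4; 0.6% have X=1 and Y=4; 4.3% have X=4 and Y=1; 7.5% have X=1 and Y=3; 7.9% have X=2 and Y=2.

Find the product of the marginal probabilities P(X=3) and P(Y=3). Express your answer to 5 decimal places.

P(X=3) = 0.058 + 0.023 + 0.011 + 0.055 = 0.147.
P(Y=3) = 0.075 + 0.058 + 0.011 + 0.082 + 0.037 = 0.263.
Product: 0.147 × 0.263 = 0.03866.

0.03866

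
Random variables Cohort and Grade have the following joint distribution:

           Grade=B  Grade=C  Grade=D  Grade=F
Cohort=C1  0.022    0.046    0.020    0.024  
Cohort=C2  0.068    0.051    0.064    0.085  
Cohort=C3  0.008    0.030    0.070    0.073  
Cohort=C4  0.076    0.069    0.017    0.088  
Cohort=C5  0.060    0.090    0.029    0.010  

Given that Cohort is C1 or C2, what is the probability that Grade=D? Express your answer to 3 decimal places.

0.221

P(Cohort=C1) = 0.022 + 0.046 + 0.020 + 0.024 = 0.112.
P(Cohort=C2) = 0.068 + 0.051 + 0.064 + 0.085 = 0.268.
P(Cohort ∈ {C1, C2}) = 0.112 + 0.268 = 0.380; P(Grade=D, Cohort ∈ {C1, C2}) = 0.020 + 0.064 = 0.084.
P(Grade=D | Cohort ∈ {C1, C2}) = 0.084/0.380 = 0.221.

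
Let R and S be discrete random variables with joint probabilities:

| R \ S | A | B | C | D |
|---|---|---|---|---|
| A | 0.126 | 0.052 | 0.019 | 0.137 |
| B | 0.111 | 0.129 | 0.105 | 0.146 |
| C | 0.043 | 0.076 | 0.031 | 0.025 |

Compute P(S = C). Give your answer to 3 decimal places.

P(S=C) = 0.019 + 0.105 + 0.031 = 0.155.

0.155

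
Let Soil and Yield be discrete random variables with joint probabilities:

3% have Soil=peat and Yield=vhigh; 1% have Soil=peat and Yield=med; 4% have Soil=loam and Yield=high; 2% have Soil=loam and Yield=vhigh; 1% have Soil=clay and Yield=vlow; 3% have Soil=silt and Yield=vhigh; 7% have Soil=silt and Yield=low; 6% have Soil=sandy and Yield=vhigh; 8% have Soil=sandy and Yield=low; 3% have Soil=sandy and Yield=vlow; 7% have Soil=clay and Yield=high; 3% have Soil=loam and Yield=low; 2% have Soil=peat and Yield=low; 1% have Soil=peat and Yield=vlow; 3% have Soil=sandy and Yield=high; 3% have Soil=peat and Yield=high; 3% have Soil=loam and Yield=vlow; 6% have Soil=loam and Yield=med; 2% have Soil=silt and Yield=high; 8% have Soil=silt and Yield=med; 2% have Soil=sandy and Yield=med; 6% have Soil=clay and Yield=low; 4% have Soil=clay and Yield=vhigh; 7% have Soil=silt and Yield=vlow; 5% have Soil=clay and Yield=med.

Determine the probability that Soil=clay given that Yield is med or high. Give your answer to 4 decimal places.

0.2927

P(Yield=med) = 0.02 + 0.06 + 0.05 + 0.08 + 0.01 = 0.22.
P(Yield=high) = 0.03 + 0.04 + 0.07 + 0.02 + 0.03 = 0.19.
P(Yield ∈ {med, high}) = 0.22 + 0.19 = 0.41; P(Soil=clay, Yield ∈ {med, high}) = 0.05 + 0.07 = 0.12.
P(Soil=clay | Yield ∈ {med, high}) = 0.12/0.41 = 0.2927.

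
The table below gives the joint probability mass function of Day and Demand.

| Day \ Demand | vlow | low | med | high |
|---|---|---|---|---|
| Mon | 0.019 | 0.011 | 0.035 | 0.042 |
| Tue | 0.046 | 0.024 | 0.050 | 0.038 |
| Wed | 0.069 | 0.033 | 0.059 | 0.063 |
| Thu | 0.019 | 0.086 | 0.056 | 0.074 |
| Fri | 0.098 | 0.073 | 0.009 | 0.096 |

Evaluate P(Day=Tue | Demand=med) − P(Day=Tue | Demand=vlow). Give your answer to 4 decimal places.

0.0560

P(Demand=med) = 0.035 + 0.050 + 0.059 + 0.056 + 0.009 = 0.209; P(Day=Tue | Demand=med) = 0.050/0.209 = 0.23923.
P(Demand=vlow) = 0.019 + 0.046 + 0.069 + 0.019 + 0.098 = 0.251; P(Day=Tue | Demand=vlow) = 0.046/0.251 = 0.18327.
Difference = 0.0560.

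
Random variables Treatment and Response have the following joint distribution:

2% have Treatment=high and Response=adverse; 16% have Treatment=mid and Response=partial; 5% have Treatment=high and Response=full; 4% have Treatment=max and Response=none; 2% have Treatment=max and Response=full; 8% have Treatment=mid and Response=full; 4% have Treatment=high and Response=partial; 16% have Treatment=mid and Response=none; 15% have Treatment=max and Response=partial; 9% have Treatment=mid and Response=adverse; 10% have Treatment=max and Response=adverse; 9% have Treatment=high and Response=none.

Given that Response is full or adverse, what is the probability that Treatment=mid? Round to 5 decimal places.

0.47222

P(Response=full) = 0.08 + 0.05 + 0.02 = 0.15.
P(Response=adverse) = 0.09 + 0.02 + 0.10 = 0.21.
P(Response ∈ {full, adverse}) = 0.15 + 0.21 = 0.36; P(Treatment=mid, Response ∈ {full, adverse}) = 0.08 + 0.09 = 0.17.
P(Treatment=mid | Response ∈ {full, adverse}) = 0.17/0.36 = 0.47222.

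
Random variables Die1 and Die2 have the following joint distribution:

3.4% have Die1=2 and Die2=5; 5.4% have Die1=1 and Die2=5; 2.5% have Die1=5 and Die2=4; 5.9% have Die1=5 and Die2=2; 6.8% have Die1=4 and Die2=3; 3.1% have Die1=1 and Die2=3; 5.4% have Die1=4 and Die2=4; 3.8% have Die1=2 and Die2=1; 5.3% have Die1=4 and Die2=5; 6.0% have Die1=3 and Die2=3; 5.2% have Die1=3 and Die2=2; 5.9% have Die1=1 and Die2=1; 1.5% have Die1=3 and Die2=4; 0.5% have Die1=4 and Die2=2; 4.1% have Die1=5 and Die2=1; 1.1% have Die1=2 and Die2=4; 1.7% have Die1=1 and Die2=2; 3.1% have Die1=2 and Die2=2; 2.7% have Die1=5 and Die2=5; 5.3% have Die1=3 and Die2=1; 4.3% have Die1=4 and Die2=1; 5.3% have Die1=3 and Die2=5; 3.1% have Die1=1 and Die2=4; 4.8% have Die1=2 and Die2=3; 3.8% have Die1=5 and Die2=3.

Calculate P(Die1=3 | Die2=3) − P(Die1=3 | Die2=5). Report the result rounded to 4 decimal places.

P(Die2=3) = 0.031 + 0.048 + 0.060 + 0.068 + 0.038 = 0.245; P(Die1=3 | Die2=3) = 0.060/0.245 = 0.24490.
P(Die2=5) = 0.054 + 0.034 + 0.053 + 0.053 + 0.027 = 0.221; P(Die1=3 | Die2=5) = 0.053/0.221 = 0.23982.
Difference = 0.0051.

0.0051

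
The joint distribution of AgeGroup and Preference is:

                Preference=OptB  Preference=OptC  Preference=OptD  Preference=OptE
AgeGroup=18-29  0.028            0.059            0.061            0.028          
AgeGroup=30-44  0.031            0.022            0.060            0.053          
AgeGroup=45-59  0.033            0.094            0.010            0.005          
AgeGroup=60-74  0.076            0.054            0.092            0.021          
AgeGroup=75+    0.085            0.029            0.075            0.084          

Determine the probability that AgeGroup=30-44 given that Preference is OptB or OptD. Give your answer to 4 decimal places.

0.1652

P(Preference=OptB) = 0.028 + 0.031 + 0.033 + 0.076 + 0.085 = 0.253.
P(Preference=OptD) = 0.061 + 0.060 + 0.010 + 0.092 + 0.075 = 0.298.
P(Preference ∈ {OptB, OptD}) = 0.253 + 0.298 = 0.551; P(AgeGroup=30-44, Preference ∈ {OptB, OptD}) = 0.031 + 0.060 = 0.091.
P(AgeGroup=30-44 | Preference ∈ {OptB, OptD}) = 0.091/0.551 = 0.1652.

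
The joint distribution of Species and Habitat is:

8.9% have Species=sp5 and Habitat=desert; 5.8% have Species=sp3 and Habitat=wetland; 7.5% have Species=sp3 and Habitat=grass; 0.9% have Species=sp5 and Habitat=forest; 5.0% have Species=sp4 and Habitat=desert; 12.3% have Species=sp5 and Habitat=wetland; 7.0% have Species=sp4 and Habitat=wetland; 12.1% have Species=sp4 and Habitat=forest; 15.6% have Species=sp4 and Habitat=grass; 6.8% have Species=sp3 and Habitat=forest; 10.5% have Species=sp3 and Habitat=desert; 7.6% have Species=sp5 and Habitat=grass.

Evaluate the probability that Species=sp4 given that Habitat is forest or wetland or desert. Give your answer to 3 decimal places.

P(Habitat=forest) = 0.068 + 0.121 + 0.009 = 0.198.
P(Habitat=wetland) = 0.058 + 0.070 + 0.123 = 0.251.
P(Habitat=desert) = 0.105 + 0.050 + 0.089 = 0.244.
P(Habitat ∈ {forest, wetland, desert}) = 0.198 + 0.251 + 0.244 = 0.693; P(Species=sp4, Habitat ∈ {forest, wetland, desert}) = 0.121 + 0.070 + 0.050 = 0.241.
P(Species=sp4 | Habitat ∈ {forest, wetland, desert}) = 0.241/0.693 = 0.348.

0.348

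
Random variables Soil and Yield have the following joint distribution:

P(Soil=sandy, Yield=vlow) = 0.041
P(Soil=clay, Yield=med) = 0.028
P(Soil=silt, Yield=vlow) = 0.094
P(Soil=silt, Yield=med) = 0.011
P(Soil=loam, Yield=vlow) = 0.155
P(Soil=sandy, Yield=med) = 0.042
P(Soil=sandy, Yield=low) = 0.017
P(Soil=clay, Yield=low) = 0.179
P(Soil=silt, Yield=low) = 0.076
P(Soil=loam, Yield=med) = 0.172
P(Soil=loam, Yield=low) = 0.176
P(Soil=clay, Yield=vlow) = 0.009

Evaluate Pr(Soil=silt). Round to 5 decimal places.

0.18100

P(Soil=silt) = 0.094 + 0.076 + 0.011 = 0.181.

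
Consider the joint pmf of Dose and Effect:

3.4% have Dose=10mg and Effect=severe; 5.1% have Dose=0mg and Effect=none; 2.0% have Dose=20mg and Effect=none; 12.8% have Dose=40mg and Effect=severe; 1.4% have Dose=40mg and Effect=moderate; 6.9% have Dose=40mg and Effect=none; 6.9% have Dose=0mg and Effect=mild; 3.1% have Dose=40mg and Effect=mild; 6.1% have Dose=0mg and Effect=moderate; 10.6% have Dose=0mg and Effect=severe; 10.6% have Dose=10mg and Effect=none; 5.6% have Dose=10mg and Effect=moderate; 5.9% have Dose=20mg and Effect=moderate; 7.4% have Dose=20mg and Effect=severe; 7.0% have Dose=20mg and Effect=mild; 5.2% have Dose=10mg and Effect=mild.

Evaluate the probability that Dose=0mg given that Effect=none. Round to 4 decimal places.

0.2073

P(Effect=none) = 0.051 + 0.106 + 0.020 + 0.069 = 0.246.
P(Dose=0mg | Effect=none) = 0.051/0.246 = 0.2073.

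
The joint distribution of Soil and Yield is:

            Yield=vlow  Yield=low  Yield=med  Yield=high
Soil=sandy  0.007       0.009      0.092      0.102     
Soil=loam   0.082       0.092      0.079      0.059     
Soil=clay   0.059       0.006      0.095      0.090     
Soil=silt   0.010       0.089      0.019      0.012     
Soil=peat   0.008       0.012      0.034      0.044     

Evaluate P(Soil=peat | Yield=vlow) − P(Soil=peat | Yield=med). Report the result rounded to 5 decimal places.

P(Yield=vlow) = 0.007 + 0.082 + 0.059 + 0.010 + 0.008 = 0.166; P(Soil=peat | Yield=vlow) = 0.008/0.166 = 0.048193.
P(Yield=med) = 0.092 + 0.079 + 0.095 + 0.019 + 0.034 = 0.319; P(Soil=peat | Yield=med) = 0.034/0.319 = 0.106583.
Difference = -0.05839.

-0.05839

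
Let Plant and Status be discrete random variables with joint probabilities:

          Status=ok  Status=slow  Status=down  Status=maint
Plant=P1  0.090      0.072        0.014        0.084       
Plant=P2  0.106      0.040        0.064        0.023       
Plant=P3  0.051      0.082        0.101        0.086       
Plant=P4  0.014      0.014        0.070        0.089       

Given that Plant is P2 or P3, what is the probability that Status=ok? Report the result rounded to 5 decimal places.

P(Plant=P2) = 0.106 + 0.040 + 0.064 + 0.023 = 0.233.
P(Plant=P3) = 0.051 + 0.082 + 0.101 + 0.086 = 0.320.
P(Plant ∈ {P2, P3}) = 0.233 + 0.320 = 0.553; P(Status=ok, Plant ∈ {P2, P3}) = 0.106 + 0.051 = 0.157.
P(Status=ok | Plant ∈ {P2, P3}) = 0.157/0.553 = 0.28391.

0.28391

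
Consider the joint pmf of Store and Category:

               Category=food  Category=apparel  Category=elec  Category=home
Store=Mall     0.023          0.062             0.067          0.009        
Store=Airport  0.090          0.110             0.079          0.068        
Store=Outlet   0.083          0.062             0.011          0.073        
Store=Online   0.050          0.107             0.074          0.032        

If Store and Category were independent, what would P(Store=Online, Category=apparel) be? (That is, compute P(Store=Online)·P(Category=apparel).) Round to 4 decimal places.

P(Store=Online) = 0.050 + 0.107 + 0.074 + 0.032 = 0.263.
P(Category=apparel) = 0.062 + 0.110 + 0.062 + 0.107 = 0.341.
Product: 0.263 × 0.341 = 0.0897.

0.0897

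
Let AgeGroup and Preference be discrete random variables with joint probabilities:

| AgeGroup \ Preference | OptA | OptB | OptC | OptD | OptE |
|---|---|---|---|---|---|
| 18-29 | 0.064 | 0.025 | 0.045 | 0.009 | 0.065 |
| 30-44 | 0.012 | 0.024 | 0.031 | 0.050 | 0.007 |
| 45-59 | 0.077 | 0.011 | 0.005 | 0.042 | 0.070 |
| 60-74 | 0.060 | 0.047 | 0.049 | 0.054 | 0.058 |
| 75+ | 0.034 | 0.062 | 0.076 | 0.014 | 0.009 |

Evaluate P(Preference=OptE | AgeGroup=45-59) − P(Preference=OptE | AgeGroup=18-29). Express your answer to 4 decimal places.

P(AgeGroup=45-59) = 0.077 + 0.011 + 0.005 + 0.042 + 0.070 = 0.205; P(Preference=OptE | AgeGroup=45-59) = 0.070/0.205 = 0.34146.
P(AgeGroup=18-29) = 0.064 + 0.025 + 0.045 + 0.009 + 0.065 = 0.208; P(Preference=OptE | AgeGroup=18-29) = 0.065/0.208 = 0.31250.
Difference = 0.0290.

0.0290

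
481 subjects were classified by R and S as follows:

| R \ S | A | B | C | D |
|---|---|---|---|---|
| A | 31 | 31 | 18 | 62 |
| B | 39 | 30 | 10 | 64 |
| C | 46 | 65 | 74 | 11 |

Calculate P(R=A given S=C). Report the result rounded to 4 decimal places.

Total with S=C: 18 + 10 + 74 = 102.
P(R=A | S=C) = 18/102 = 0.1765.

0.1765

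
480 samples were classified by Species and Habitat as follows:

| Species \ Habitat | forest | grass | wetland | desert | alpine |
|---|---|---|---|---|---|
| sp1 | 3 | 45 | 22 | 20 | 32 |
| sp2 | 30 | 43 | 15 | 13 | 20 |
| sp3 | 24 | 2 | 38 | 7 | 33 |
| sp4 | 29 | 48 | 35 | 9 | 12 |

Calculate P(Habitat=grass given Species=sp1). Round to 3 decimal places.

Total with Species=sp1: 3 + 45 + 22 + 20 + 32 = 122.
P(Habitat=grass | Species=sp1) = 45/122 = 0.369.

0.369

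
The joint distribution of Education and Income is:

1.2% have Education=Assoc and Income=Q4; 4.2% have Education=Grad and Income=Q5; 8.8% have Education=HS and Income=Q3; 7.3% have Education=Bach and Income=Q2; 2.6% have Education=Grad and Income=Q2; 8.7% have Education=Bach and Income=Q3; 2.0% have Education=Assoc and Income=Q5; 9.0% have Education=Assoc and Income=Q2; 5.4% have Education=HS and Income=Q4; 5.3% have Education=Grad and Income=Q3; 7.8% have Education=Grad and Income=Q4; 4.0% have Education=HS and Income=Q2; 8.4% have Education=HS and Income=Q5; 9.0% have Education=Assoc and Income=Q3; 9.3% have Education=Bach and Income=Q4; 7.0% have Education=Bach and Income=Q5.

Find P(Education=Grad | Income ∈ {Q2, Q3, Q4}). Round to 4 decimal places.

0.2003

P(Income=Q2) = 0.040 + 0.090 + 0.073 + 0.026 = 0.229.
P(Income=Q3) = 0.088 + 0.090 + 0.087 + 0.053 = 0.318.
P(Income=Q4) = 0.054 + 0.012 + 0.093 + 0.078 = 0.237.
P(Income ∈ {Q2, Q3, Q4}) = 0.229 + 0.318 + 0.237 = 0.784; P(Education=Grad, Income ∈ {Q2, Q3, Q4}) = 0.026 + 0.053 + 0.078 = 0.157.
P(Education=Grad | Income ∈ {Q2, Q3, Q4}) = 0.157/0.784 = 0.2003.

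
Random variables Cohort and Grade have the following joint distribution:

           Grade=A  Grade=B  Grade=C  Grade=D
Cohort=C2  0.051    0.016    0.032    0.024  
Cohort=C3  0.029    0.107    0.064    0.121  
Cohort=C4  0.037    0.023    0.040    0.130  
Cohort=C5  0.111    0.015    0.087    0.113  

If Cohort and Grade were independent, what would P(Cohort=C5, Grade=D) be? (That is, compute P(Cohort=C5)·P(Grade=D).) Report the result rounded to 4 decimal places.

P(Cohort=C5) = 0.111 + 0.015 + 0.087 + 0.113 = 0.326.
P(Grade=D) = 0.024 + 0.121 + 0.130 + 0.113 = 0.388.
Product: 0.326 × 0.388 = 0.1265.

0.1265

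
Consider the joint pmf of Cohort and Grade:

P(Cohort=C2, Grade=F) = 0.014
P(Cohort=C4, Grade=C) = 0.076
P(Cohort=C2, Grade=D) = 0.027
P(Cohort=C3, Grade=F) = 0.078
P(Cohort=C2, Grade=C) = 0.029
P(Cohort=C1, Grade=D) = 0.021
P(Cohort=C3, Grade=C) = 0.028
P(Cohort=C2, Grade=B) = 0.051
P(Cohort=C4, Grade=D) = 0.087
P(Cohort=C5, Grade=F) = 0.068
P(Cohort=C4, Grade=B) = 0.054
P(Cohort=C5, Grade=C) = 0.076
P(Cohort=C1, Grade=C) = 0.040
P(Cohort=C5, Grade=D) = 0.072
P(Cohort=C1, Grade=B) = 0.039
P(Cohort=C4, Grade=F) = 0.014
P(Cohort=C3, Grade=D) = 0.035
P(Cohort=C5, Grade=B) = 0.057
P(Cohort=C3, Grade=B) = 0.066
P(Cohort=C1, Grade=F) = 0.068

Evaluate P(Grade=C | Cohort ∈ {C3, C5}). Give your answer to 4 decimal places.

P(Cohort=C3) = 0.066 + 0.028 + 0.035 + 0.078 = 0.207.
P(Cohort=C5) = 0.057 + 0.076 + 0.072 + 0.068 = 0.273.
P(Cohort ∈ {C3, C5}) = 0.207 + 0.273 = 0.480; P(Grade=C, Cohort ∈ {C3, C5}) = 0.028 + 0.076 = 0.104.
P(Grade=C | Cohort ∈ {C3, C5}) = 0.104/0.480 = 0.2167.

0.2167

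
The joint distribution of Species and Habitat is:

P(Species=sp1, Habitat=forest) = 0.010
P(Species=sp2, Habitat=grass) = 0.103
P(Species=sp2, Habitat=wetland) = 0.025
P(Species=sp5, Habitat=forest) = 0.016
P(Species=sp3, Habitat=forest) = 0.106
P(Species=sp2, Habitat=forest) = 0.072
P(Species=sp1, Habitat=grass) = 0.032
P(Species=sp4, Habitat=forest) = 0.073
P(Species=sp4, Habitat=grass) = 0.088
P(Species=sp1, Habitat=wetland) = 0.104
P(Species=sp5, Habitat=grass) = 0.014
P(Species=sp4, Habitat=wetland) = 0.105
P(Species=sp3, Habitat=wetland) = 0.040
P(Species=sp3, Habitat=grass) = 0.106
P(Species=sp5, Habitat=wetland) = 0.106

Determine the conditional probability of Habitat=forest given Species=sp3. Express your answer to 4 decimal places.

0.4206

P(Species=sp3) = 0.106 + 0.106 + 0.040 = 0.252.
P(Habitat=forest | Species=sp3) = 0.106/0.252 = 0.4206.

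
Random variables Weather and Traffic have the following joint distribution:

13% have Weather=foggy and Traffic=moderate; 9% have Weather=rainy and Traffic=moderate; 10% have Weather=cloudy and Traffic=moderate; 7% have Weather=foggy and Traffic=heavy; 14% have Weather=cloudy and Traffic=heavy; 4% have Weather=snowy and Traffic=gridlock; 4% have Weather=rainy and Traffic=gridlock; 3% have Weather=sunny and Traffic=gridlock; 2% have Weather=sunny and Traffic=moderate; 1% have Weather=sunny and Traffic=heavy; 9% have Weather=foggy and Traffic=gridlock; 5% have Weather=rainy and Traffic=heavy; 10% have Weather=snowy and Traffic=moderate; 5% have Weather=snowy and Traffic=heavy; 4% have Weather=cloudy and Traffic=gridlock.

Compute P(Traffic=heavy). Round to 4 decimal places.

P(Traffic=heavy) = 0.01 + 0.14 + 0.05 + 0.05 + 0.07 = 0.32.

0.3200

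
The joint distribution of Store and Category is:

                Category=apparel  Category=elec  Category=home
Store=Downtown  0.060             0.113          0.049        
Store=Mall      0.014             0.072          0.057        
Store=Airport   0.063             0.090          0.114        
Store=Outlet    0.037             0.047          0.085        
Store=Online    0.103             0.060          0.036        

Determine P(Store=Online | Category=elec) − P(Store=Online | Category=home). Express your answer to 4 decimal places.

0.0515

P(Category=elec) = 0.113 + 0.072 + 0.090 + 0.047 + 0.060 = 0.382; P(Store=Online | Category=elec) = 0.060/0.382 = 0.15707.
P(Category=home) = 0.049 + 0.057 + 0.114 + 0.085 + 0.036 = 0.341; P(Store=Online | Category=home) = 0.036/0.341 = 0.10557.
Difference = 0.0515.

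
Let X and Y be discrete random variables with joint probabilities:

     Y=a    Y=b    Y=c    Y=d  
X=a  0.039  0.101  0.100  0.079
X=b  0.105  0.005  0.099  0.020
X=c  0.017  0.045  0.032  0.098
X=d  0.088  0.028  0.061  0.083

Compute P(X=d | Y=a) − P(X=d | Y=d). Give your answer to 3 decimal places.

P(Y=a) = 0.039 + 0.105 + 0.017 + 0.088 = 0.249; P(X=d | Y=a) = 0.088/0.249 = 0.3534.
P(Y=d) = 0.079 + 0.020 + 0.098 + 0.083 = 0.280; P(X=d | Y=d) = 0.083/0.280 = 0.2964.
Difference = 0.057.

0.057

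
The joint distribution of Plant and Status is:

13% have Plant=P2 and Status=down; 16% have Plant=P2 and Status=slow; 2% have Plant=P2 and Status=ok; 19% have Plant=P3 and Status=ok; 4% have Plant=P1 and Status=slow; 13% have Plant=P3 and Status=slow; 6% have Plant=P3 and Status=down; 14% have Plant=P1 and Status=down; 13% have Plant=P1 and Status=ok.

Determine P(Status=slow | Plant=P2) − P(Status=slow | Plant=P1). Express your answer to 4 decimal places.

P(Plant=P2) = 0.02 + 0.16 + 0.13 = 0.31; P(Status=slow | Plant=P2) = 0.16/0.31 = 0.51613.
P(Plant=P1) = 0.13 + 0.04 + 0.14 = 0.31; P(Status=slow | Plant=P1) = 0.04/0.31 = 0.12903.
Difference = 0.3871.

0.3871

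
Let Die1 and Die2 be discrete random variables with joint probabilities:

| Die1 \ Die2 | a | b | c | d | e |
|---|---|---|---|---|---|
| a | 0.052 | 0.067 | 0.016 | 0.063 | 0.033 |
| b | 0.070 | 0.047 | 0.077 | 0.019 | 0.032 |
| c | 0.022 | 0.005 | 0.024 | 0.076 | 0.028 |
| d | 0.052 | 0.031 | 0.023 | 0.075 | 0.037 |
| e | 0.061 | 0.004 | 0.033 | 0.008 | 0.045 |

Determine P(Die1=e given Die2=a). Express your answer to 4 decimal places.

0.2374

P(Die2=a) = 0.052 + 0.070 + 0.022 + 0.052 + 0.061 = 0.257.
P(Die1=e | Die2=a) = 0.061/0.257 = 0.2374.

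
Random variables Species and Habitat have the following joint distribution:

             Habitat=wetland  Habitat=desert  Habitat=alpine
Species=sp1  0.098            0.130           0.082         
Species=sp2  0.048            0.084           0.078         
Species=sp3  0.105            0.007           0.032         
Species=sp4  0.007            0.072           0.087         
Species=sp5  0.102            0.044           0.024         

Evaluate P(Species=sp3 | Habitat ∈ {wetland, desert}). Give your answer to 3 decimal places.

0.161

P(Habitat=wetland) = 0.098 + 0.048 + 0.105 + 0.007 + 0.102 = 0.360.
P(Habitat=desert) = 0.130 + 0.084 + 0.007 + 0.072 + 0.044 = 0.337.
P(Habitat ∈ {wetland, desert}) = 0.360 + 0.337 = 0.697; P(Species=sp3, Habitat ∈ {wetland, desert}) = 0.105 + 0.007 = 0.112.
P(Species=sp3 | Habitat ∈ {wetland, desert}) = 0.112/0.697 = 0.161.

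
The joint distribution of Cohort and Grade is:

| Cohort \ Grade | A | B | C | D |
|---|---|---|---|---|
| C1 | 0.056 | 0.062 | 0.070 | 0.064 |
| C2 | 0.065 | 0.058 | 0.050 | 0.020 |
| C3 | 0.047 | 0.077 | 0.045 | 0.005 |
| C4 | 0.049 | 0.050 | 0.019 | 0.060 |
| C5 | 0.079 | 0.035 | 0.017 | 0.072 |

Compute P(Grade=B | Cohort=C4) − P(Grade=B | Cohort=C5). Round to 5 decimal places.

0.10849

P(Cohort=C4) = 0.049 + 0.050 + 0.019 + 0.060 = 0.178; P(Grade=B | Cohort=C4) = 0.050/0.178 = 0.280899.
P(Cohort=C5) = 0.079 + 0.035 + 0.017 + 0.072 = 0.203; P(Grade=B | Cohort=C5) = 0.035/0.203 = 0.172414.
Difference = 0.10849.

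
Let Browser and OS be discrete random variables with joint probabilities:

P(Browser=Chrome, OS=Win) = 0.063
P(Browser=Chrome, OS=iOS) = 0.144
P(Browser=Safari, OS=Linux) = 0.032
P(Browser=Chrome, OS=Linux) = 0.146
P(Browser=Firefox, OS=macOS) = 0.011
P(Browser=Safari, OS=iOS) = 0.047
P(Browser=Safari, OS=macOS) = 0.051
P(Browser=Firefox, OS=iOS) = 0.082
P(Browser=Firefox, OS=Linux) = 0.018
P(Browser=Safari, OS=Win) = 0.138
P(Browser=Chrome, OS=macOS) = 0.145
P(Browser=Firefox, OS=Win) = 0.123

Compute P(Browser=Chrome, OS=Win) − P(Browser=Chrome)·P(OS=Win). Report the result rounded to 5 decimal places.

-0.09835

P(Browser=Chrome) = 0.063 + 0.145 + 0.146 + 0.144 = 0.498.
P(OS=Win) = 0.063 + 0.123 + 0.138 = 0.324.
P(Browser=Chrome, OS=Win) − P(Browser=Chrome)P(OS=Win) = 0.063 − 0.498×0.324 = -0.09835.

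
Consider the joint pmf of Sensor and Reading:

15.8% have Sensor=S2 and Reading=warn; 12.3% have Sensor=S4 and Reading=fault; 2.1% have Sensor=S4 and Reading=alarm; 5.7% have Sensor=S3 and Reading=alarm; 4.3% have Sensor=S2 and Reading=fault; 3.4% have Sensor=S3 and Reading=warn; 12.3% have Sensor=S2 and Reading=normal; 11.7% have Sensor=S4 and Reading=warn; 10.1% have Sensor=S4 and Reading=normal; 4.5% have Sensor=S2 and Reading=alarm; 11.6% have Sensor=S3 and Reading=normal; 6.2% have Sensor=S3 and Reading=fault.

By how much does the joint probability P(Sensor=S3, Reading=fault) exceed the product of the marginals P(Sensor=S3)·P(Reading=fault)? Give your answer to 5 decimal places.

0.00067

P(Sensor=S3) = 0.116 + 0.034 + 0.057 + 0.062 = 0.269.
P(Reading=fault) = 0.043 + 0.062 + 0.123 = 0.228.
P(Sensor=S3, Reading=fault) − P(Sensor=S3)P(Reading=fault) = 0.062 − 0.269×0.228 = 0.00067.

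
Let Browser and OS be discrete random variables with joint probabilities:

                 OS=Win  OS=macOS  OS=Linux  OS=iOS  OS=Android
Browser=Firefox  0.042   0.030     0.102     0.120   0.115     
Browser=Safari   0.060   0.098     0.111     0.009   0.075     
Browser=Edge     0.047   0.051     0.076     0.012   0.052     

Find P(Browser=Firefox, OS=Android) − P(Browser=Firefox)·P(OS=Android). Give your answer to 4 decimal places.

0.0160

P(Browser=Firefox) = 0.042 + 0.030 + 0.102 + 0.120 + 0.115 = 0.409.
P(OS=Android) = 0.115 + 0.075 + 0.052 = 0.242.
P(Browser=Firefox, OS=Android) − P(Browser=Firefox)P(OS=Android) = 0.115 − 0.409×0.242 = 0.0160.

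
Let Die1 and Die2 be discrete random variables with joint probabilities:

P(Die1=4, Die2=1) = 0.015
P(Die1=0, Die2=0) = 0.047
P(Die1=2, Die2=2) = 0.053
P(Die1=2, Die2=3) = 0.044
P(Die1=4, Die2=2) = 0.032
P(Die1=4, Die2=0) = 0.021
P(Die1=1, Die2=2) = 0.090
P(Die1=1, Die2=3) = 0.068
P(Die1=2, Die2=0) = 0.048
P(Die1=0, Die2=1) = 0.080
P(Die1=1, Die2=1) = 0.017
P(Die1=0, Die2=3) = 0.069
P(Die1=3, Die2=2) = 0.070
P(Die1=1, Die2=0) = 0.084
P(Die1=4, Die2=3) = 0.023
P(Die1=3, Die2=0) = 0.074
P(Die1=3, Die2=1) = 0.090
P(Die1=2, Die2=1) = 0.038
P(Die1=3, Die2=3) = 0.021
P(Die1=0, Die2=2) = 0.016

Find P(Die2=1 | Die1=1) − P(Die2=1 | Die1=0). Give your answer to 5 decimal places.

P(Die1=1) = 0.084 + 0.017 + 0.090 + 0.068 = 0.259; P(Die2=1 | Die1=1) = 0.017/0.259 = 0.065637.
P(Die1=0) = 0.047 + 0.080 + 0.016 + 0.069 = 0.212; P(Die2=1 | Die1=0) = 0.080/0.212 = 0.377358.
Difference = -0.31172.

-0.31172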